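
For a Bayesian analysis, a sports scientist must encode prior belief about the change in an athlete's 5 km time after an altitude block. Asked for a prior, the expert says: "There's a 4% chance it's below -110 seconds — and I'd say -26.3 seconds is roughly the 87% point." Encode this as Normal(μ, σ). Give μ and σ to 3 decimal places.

The p-quantile of Normal(μ,σ) is μ + z_p·σ, with z_{0.04} = -1.751 and z_{0.87} = 1.126.
Eliminate σ: μ = (z₂·x₁ − z₁·x₂)/(z₂ − z₁) = (1.126·-110 − (-1.751)·-26.3)/2.877 = -59.069.
Then σ = (x₂ − x₁)/(z₂ − z₁) = (-26.3 − -110)/2.877 = 29.092.

μ = -59.069, σ = 29.092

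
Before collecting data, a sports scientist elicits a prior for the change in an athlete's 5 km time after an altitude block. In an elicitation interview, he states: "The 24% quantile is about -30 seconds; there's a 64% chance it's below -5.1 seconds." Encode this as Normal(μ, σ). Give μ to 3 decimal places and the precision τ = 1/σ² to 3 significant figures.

The p-quantile of Normal(μ,σ) is μ + z_p·σ, with z_{0.24} = -0.7063 and z_{0.64} = 0.3585.
Eliminate σ: μ = (z₂·x₁ − z₁·x₂)/(z₂ − z₁) = (0.3585·-30 − (-0.7063)·-5.1)/1.065 = -13.483.
Then σ = (x₂ − x₁)/(z₂ − z₁) = (-5.1 − -30)/1.065 = 23.386.
Precision τ = 1/σ² = 1/23.39² = 0.00183.

μ = -13.483, τ = 0.00183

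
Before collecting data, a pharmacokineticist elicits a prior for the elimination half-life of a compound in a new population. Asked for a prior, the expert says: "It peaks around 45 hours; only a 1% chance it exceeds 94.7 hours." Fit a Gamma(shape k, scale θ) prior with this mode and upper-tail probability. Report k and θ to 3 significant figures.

Gamma(k,θ) with k>1 has mode (k−1)θ, so θ = 45/(k−1).
Need P(X < 94.7) = 0.99 with θ tied to k this way. Start at k = 2, θ = 45: P(X<94.7) ≈ 0.622.
Too low — raise k to concentrate. Iterating converges to k ≈ 9.79.
Then θ = 45/(9.79−1) ≈ 5.12.

k ≈ 9.79, θ ≈ 5.12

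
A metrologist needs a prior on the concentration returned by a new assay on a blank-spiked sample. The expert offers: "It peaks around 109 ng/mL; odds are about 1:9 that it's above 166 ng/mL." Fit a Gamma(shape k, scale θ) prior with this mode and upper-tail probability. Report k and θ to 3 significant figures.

k ≈ 11.5, θ ≈ 10.3

Gamma(k,θ) with k>1 has mode (k−1)θ, so θ = 109/(k−1).
Need P(X < 166) = 0.9 with θ tied to k this way. Start at k = 2, θ = 109: P(X<166) ≈ 0.450.
Too low — raise k to concentrate. Iterating converges to k ≈ 11.5.
Then θ = 109/(11.5−1) ≈ 10.3.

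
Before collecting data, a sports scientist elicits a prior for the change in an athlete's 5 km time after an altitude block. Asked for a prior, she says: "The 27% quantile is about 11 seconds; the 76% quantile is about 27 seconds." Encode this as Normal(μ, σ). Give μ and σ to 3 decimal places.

The p-quantile of Normal(μ,σ) is μ + z_p·σ, with z_{0.27} = -0.6128 and z_{0.76} = 0.7063.
Eliminate σ: μ = (z₂·x₁ − z₁·x₂)/(z₂ − z₁) = (0.7063·11 − (-0.6128)·27)/1.319 = 18.433.
Then σ = (x₂ − x₁)/(z₂ − z₁) = (27 − 11)/1.319 = 12.129.

μ = 18.433, σ = 12.129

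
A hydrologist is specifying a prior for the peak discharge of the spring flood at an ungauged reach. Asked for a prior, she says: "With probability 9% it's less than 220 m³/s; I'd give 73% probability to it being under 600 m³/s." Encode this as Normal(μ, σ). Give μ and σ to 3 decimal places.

μ = 480.798, σ = 194.516

For Normal(μ,σ), the p-quantile is μ + z_p·σ. Here z_{0.09} = -1.341, z_{0.73} = 0.6128.
So 220 = μ − 1.341σ and 600 = μ + 0.6128σ.
Subtracting: σ = (600 − 220)/(0.6128 − (-1.341)) = 194.516.
Then μ = 220 − (-1.341)·194.516 = 480.798.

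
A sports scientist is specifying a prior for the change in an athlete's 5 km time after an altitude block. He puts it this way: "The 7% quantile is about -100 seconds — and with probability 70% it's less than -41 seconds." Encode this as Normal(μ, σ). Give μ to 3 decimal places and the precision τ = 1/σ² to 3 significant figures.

μ = -56.468, τ = 0.00115

For Normal(μ,σ), the p-quantile is μ + z_p·σ. Here z_{0.07} = -1.476, z_{0.7} = 0.5244.
So -100 = μ − 1.476σ and -41 = μ + 0.5244σ.
Subtracting: σ = (-41 − -100)/(0.5244 − (-1.476)) = 29.497.
Then μ = -100 − (-1.476)·29.497 = -56.468.
Precision τ = 1/σ² = 1/29.5² = 0.00115.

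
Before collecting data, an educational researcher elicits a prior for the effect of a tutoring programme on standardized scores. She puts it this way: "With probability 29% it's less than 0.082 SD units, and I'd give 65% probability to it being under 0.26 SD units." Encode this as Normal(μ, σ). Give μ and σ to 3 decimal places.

μ = 0.187, σ = 0.190

For Normal(μ,σ), the p-quantile is μ + z_p·σ. Here z_{0.29} = -0.5534, z_{0.65} = 0.3853.
So 0.082 = μ − 0.5534σ and 0.26 = μ + 0.3853σ.
Subtracting: σ = (0.26 − 0.082)/(0.3853 − (-0.5534)) = 0.190.
Then μ = 0.082 − (-0.5534)·0.190 = 0.187.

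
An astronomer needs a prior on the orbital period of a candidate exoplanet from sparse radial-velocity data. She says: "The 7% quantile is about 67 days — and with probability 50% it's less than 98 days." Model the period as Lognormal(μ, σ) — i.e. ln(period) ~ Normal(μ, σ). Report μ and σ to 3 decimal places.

μ ≈ 4.585, σ ≈ 0.258

If T ~ Lognormal(μ,σ) then ln T ~ Normal(μ,σ), so the p-quantile of ln T is μ + z_p·σ.
ln(67) = 4.205 and ln(98) = 4.585; z_{0.07} = -1.476, z_{0.5} = 0.
σ = (4.585 − 4.205)/(0 − (-1.476)) = 0.258.
μ = 4.205 − (-1.476)·0.258 = 4.585.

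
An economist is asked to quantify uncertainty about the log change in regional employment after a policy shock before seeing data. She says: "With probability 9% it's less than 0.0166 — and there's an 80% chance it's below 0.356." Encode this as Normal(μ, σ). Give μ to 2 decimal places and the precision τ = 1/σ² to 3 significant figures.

The p-quantile of Normal(μ,σ) is μ + z_p·σ, with z_{0.09} = -1.341 and z_{0.8} = 0.8416.
Eliminate σ: μ = (z₂·x₁ − z₁·x₂)/(z₂ − z₁) = (0.8416·0.0166 − (-1.341)·0.356)/2.182 = 0.23.
Then σ = (x₂ − x₁)/(z₂ − z₁) = (0.356 − 0.0166)/2.182 = 0.16.
Precision τ = 1/σ² = 1/0.1555² = 41.3.

μ = 0.23, τ = 41.3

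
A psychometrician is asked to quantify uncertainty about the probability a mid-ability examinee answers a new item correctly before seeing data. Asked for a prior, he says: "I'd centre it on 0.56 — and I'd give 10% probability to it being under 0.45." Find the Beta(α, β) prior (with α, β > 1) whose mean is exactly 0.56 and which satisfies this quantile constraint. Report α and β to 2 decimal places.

α ≈ 18.81, β ≈ 14.78

With mean 0.56 fixed, write α = 0.56s, β = 0.44s where s = α+β.
Need P(θ < 0.45) = 0.1 under Beta(0.56s, 0.44s). Normal approximation: (q−m)/√(m(1−m)/s) ≈ z_{0.1} = -1.28, so s ≈ 0.56·0.44·(-1.28)²/(0.45−0.56)² = 33.4.
At s = 33.4: P(θ<0.45) ≈ 0.100. Adjusting to match 0.1 gives s ≈ 33.58.
So α = 0.56·33.58 ≈ 18.81, β = 0.44·33.58 ≈ 14.78.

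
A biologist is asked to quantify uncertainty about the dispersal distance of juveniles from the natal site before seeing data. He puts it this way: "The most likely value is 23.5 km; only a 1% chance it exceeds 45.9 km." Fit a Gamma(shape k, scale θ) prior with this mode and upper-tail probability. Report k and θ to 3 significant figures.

k ≈ 12, θ ≈ 2.13

Gamma(k,θ) with k>1 has mode (k−1)θ, so θ = 23.5/(k−1).
Need P(X < 45.9) = 0.99 with θ tied to k this way. Start at k = 2, θ = 23.5: P(X<45.9) ≈ 0.581.
Too low — raise k to concentrate. Iterating converges to k ≈ 12.
Then θ = 23.5/(12−1) ≈ 2.13.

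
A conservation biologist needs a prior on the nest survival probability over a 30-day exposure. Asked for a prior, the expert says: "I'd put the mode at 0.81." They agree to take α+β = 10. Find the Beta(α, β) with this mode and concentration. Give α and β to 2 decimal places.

α = 7.48, β = 2.52

For α,β > 1 the Beta mode is (α−1)/(α+β−2). With α+β = 10, the mode is (α−1)/8.
Set (α−1)/8 = 0.81 → α = 1 + 0.81·8 = 7.48.
β = 10 − α = 2.52.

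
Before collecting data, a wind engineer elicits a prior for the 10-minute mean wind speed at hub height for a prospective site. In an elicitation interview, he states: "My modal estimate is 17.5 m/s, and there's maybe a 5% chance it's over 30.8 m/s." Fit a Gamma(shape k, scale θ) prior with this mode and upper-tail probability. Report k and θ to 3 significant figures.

Gamma(k,θ) with k>1 has mode (k−1)θ, so θ = 17.5/(k−1).
Need P(X < 30.8) = 0.95 with θ tied to k this way. Start at k = 2, θ = 17.5: P(X<30.8) ≈ 0.525.
Too low — raise k to concentrate. Iterating converges to k ≈ 9.73.
Then θ = 17.5/(9.73−1) ≈ 2.01.

k ≈ 9.73, θ ≈ 2.01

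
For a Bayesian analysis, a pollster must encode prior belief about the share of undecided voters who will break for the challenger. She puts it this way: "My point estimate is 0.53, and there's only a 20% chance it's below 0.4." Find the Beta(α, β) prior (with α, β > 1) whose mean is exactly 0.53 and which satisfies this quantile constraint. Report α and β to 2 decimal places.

With mean 0.53 fixed, write α = 0.53s, β = 0.47s where s = α+β.
Need P(θ < 0.4) = 0.2 under Beta(0.53s, 0.47s). Normal approximation: (q−m)/√(m(1−m)/s) ≈ z_{0.2} = -0.842, so s ≈ 0.53·0.47·(-0.842)²/(0.4−0.53)² = 10.4.
At s = 10.4: P(θ<0.4) ≈ 0.201. Adjusting to match 0.2 gives s ≈ 10.48.
So α = 0.53·10.48 ≈ 5.56, β = 0.47·10.48 ≈ 4.93.

α ≈ 5.56, β ≈ 4.93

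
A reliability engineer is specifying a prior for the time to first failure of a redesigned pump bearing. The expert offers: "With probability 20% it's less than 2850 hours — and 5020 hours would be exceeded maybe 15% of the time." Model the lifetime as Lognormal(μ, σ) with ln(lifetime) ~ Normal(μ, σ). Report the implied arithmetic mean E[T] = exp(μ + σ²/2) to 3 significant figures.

If T ~ Lognormal(μ,σ) then ln T ~ Normal(μ,σ), so the p-quantile of ln T is μ + z_p·σ.
ln(2850) = 7.955 and ln(5020) = 8.521; z_{0.2} = -0.8416, z_{0.85} = 1.036.
σ = (8.521 − 7.955)/(1.036 − (-0.8416)) = 0.301.
μ = 7.955 − (-0.8416)·0.301 = 8.209.
E[T] = exp(μ + σ²/2) = exp(8.209 + 0.0454) = 3840 hours.

E[T] ≈ 3840 hours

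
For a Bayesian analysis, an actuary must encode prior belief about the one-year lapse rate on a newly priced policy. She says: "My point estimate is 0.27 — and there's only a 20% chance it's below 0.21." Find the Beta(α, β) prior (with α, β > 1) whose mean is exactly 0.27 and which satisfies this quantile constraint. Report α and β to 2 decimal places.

With mean 0.27 fixed, write α = 0.27s, β = 0.73s where s = α+β.
Need P(θ < 0.21) = 0.2 under Beta(0.27s, 0.73s). Normal approximation: (q−m)/√(m(1−m)/s) ≈ z_{0.2} = -0.842, so s ≈ 0.27·0.73·(-0.842)²/(0.21−0.27)² = 38.8.
At s = 38.8: P(θ<0.21) ≈ 0.204. Adjusting to match 0.2 gives s ≈ 39.97.
So α = 0.27·39.97 ≈ 10.79, β = 0.73·39.97 ≈ 29.18.

α ≈ 10.79, β ≈ 29.18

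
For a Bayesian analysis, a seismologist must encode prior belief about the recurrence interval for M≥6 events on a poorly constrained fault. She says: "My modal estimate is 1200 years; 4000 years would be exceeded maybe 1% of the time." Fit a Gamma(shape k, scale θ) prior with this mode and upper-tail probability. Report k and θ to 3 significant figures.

k ≈ 4.03, θ ≈ 397

Gamma(k,θ) with k>1 has mode (k−1)θ, so θ = 1200/(k−1).
Need P(X < 4000) = 0.99 with θ tied to k this way. Start at k = 2, θ = 1200: P(X<4000) ≈ 0.845.
Too low — raise k to concentrate. Iterating converges to k ≈ 4.03.
Then θ = 1200/(4.03−1) ≈ 397.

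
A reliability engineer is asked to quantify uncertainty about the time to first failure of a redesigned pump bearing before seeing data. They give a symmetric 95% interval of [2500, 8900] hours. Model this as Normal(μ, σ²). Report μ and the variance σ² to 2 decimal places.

A symmetric 95% interval runs μ ± z·σ with z = 1.96.
Half-width = 3200, so σ = 3200/1.96 = 1632.683 and σ² = 2665653.98.
μ is the interval midpoint, 5700.00.

μ = 5700.00, σ² = 2665653.98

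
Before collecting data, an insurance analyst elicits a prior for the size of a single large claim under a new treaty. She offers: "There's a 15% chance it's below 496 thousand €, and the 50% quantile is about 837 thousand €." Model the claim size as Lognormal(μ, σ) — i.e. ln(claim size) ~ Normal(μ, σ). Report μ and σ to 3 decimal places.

μ ≈ 6.730, σ ≈ 0.505

If T ~ Lognormal(μ,σ) then ln T ~ Normal(μ,σ), so the p-quantile of ln T is μ + z_p·σ.
ln(496) = 6.207 and ln(837) = 6.73; z_{0.15} = -1.036, z_{0.5} = 0.
σ = (6.73 − 6.207)/(0 − (-1.036)) = 0.505.
μ = 6.207 − (-1.036)·0.505 = 6.730.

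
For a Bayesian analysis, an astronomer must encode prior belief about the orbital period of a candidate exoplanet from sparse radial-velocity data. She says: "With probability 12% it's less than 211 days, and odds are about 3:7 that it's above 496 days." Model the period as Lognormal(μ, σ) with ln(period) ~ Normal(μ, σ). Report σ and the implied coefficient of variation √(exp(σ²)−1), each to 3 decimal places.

If T ~ Lognormal(μ,σ) then ln T ~ Normal(μ,σ), so the p-quantile of ln T is μ + z_p·σ.
ln(211) = 5.352 and ln(496) = 6.207; z_{0.12} = -1.175, z_{0.7} = 0.5244.
σ = (6.207 − 5.352)/(0.5244 − (-1.175)) = 0.503.
μ = 5.352 − (-1.175)·0.503 = 5.943.
CV = √(exp(σ²)−1) = √(exp(0.2530)−1) = 0.537.

σ ≈ 0.503, CV ≈ 0.537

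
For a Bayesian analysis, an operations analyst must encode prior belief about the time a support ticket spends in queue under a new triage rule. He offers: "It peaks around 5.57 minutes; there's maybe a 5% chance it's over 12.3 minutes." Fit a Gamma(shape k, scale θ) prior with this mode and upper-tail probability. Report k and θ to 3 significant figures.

k ≈ 5.38, θ ≈ 1.27

Gamma(k,θ) with k>1 has mode (k−1)θ, so θ = 5.57/(k−1).
Need P(X < 12.3) = 0.95 with θ tied to k this way. Start at k = 2, θ = 5.57: P(X<12.3) ≈ 0.647.
Too low — raise k to concentrate. Iterating converges to k ≈ 5.38.
Then θ = 5.57/(5.38−1) ≈ 1.27.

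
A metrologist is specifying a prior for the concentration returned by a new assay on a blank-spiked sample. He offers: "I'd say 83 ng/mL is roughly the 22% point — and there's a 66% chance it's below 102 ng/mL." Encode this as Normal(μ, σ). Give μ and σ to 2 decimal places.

For Normal(μ,σ), the p-quantile is μ + z_p·σ. Here z_{0.22} = -0.7722, z_{0.66} = 0.4125.
So 83 = μ − 0.7722σ and 102 = μ + 0.4125σ.
Subtracting: σ = (102 − 83)/(0.4125 − (-0.7722)) = 16.04.
Then μ = 83 − (-0.7722)·16.04 = 95.38.

μ = 95.38, σ = 16.04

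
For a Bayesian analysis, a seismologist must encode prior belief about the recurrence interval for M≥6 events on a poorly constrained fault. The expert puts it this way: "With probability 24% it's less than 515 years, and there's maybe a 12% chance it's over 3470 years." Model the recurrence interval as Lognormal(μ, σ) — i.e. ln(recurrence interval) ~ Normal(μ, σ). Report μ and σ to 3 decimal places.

μ ≈ 6.960, σ ≈ 1.014

If T ~ Lognormal(μ,σ) then ln T ~ Normal(μ,σ), so the p-quantile of ln T is μ + z_p·σ.
ln(515) = 6.244 and ln(3470) = 8.152; z_{0.24} = -0.7063, z_{0.88} = 1.175.
σ = (8.152 − 6.244)/(1.175 − (-0.7063)) = 1.014.
μ = 6.244 − (-0.7063)·1.014 = 6.960.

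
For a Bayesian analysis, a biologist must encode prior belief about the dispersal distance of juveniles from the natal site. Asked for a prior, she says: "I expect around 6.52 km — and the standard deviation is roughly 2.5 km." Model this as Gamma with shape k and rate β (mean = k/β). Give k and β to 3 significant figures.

k ≈ 6.8, β ≈ 1.04

For Gamma(k, rate β): mean = k/β, variance = k/β², so CV = 1/√k.
CV = SD/mean = 2.5/6.52 = 0.3834, hence k = 1/CV² = 6.8.
Then β = k/mean = 6.8/6.52 = 1.04.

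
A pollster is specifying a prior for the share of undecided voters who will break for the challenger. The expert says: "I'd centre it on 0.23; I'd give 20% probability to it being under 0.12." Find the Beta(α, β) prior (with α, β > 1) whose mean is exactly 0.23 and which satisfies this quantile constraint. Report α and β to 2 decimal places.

α ≈ 2.46, β ≈ 8.22

With mean 0.23 fixed, write α = 0.23s, β = 0.77s where s = α+β.
Need P(θ < 0.12) = 0.2 under Beta(0.23s, 0.77s). Normal approximation: (q−m)/√(m(1−m)/s) ≈ z_{0.2} = -0.842, so s ≈ 0.23·0.77·(-0.842)²/(0.12−0.23)² = 10.4.
At s = 10.4: P(θ<0.12) ≈ 0.205. Adjusting to match 0.2 gives s ≈ 10.68.
So α = 0.23·10.68 ≈ 2.46, β = 0.77·10.68 ≈ 8.22.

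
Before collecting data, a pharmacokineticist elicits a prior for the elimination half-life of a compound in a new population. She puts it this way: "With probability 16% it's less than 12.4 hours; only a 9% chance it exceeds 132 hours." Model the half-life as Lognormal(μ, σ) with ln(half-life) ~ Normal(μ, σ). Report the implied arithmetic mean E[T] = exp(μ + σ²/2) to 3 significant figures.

If T ~ Lognormal(μ,σ) then ln T ~ Normal(μ,σ), so the p-quantile of ln T is μ + z_p·σ.
ln(12.4) = 2.518 and ln(132) = 4.883; z_{0.16} = -0.9945, z_{0.91} = 1.341.
σ = (4.883 − 2.518)/(1.341 − (-0.9945)) = 1.013.
μ = 2.518 − (-0.9945)·1.013 = 3.525.
E[T] = exp(μ + σ²/2) = exp(3.525 + 0.5129) = 56.7 hours.

E[T] ≈ 56.7 hours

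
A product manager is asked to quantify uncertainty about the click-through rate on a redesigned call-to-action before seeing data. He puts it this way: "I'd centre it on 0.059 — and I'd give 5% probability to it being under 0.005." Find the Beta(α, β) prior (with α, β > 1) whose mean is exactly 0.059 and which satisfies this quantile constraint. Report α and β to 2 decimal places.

α ≈ 1.22, β ≈ 19.47

With mean 0.059 fixed, write α = 0.059s, β = 0.941s where s = α+β.
Need P(θ < 0.005) = 0.05 under Beta(0.059s, 0.941s). Normal approximation: (q−m)/√(m(1−m)/s) ≈ z_{0.05} = -1.64, so s ≈ 0.059·0.941·(-1.64)²/(0.005−0.059)² = 51.5.
At s = 51.5: P(θ<0.005) ≈ 0.002. Adjusting to match 0.05 gives s ≈ 20.69.
So α = 0.059·20.69 ≈ 1.22, β = 0.941·20.69 ≈ 19.47.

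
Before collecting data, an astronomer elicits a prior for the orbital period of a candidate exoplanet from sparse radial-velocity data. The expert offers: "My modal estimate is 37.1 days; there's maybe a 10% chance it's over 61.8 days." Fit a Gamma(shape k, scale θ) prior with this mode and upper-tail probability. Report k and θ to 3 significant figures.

k ≈ 8.25, θ ≈ 5.12

Gamma(k,θ) with k>1 has mode (k−1)θ, so θ = 37.1/(k−1).
Need P(X < 61.8) = 0.9 with θ tied to k this way. Start at k = 2, θ = 37.1: P(X<61.8) ≈ 0.496.
Too low — raise k to concentrate. Iterating converges to k ≈ 8.25.
Then θ = 37.1/(8.25−1) ≈ 5.12.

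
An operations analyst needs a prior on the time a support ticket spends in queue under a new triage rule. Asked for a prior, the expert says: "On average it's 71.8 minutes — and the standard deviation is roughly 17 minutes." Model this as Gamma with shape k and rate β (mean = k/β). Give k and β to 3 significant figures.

For Gamma(k, rate β): mean = k/β, variance = k/β², so CV = 1/√k.
CV = SD/mean = 17/71.8 = 0.2368, hence k = 1/CV² = 17.8.
Then β = k/mean = 17.8/71.8 = 0.248.

k ≈ 17.8, β ≈ 0.248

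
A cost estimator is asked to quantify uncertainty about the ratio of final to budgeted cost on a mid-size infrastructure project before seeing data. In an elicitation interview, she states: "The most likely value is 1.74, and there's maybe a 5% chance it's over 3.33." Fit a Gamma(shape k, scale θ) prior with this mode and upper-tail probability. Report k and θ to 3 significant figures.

Gamma(k,θ) with k>1 has mode (k−1)θ, so θ = 1.74/(k−1).
Need P(X < 3.33) = 0.95 with θ tied to k this way. Start at k = 2, θ = 1.74: P(X<3.33) ≈ 0.570.
Too low — raise k to concentrate. Iterating converges to k ≈ 7.6.
Then θ = 1.74/(7.6−1) ≈ 0.264.

k ≈ 7.6, θ ≈ 0.264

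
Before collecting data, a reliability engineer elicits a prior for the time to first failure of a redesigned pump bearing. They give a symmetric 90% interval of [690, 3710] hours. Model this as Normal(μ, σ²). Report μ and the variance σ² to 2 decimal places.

μ = 2200.00, σ² = 842751.20

A symmetric 90% interval runs μ ± z·σ with z = 1.645.
Half-width = 1510, so σ = 1510/1.645 = 918.015 and σ² = 842751.20.
μ is the interval midpoint, 2200.00.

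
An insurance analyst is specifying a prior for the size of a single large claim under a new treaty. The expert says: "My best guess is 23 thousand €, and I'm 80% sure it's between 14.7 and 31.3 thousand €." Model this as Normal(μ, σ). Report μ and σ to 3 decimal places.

μ = 23.000, σ = 6.477

A symmetric 80% interval runs μ ± z·σ with z = 1.282.
Half-width = 8.3, so σ = 8.3/1.282 = 6.477.
μ is the stated best guess, 23.000.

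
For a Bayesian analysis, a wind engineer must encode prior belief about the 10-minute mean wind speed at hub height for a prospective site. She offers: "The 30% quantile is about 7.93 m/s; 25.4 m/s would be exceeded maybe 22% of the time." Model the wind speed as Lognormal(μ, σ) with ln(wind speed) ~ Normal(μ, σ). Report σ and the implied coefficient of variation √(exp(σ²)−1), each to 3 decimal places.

σ ≈ 0.898, CV ≈ 1.113

If T ~ Lognormal(μ,σ) then ln T ~ Normal(μ,σ), so the p-quantile of ln T is μ + z_p·σ.
ln(7.93) = 2.071 and ln(25.4) = 3.235; z_{0.3} = -0.5244, z_{0.78} = 0.7722.
σ = (3.235 − 2.071)/(0.7722 − (-0.5244)) = 0.898.
μ = 2.071 − (-0.5244)·0.898 = 2.541.
CV = √(exp(σ²)−1) = √(exp(0.8061)−1) = 1.113.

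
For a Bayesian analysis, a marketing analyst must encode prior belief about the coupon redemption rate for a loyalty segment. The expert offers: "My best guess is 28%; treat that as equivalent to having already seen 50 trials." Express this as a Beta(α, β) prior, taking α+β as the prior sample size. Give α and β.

Under the effective-sample-size interpretation, Beta(α, β) has prior mean α/(α+β) and prior sample size α+β.
So α+β = 50 and α/(α+β) = 0.28, giving α = 0.28·50 = 14 and β = 50 − 14 = 36.

α = 14, β = 36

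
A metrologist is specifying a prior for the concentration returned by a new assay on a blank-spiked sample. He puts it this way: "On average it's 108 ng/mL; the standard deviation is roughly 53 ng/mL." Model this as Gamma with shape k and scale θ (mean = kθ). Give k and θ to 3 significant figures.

For Gamma(k, scale θ): mean = kθ, variance = kθ², so CV = 1/√k.
CV = SD/mean = 53/108 = 0.4907, hence k = 1/CV² = 4.15.
Then θ = mean/k = 108/4.15 = 26.

k ≈ 4.15, θ ≈ 26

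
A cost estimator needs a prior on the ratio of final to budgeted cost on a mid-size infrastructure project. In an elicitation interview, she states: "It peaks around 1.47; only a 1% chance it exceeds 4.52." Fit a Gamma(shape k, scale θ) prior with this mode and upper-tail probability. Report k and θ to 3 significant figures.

Gamma(k,θ) with k>1 has mode (k−1)θ, so θ = 1.47/(k−1).
Need P(X < 4.52) = 0.99 with θ tied to k this way. Start at k = 2, θ = 1.47: P(X<4.52) ≈ 0.812.
Too low — raise k to concentrate. Iterating converges to k ≈ 4.55.
Then θ = 1.47/(4.55−1) ≈ 0.414.

k ≈ 4.55, θ ≈ 0.414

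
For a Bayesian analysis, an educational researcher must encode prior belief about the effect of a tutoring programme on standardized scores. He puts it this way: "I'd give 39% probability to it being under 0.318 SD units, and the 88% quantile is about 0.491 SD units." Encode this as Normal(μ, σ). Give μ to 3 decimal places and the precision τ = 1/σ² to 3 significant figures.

For Normal(μ,σ), the p-quantile is μ + z_p·σ. Here z_{0.39} = -0.2793, z_{0.88} = 1.175.
So 0.318 = μ − 0.2793σ and 0.491 = μ + 1.175σ.
Subtracting: σ = (0.491 − 0.318)/(1.175 − (-0.2793)) = 0.119.
Then μ = 0.318 − (-0.2793)·0.119 = 0.351.
Precision τ = 1/σ² = 1/0.119² = 70.7.

μ = 0.351, τ = 70.7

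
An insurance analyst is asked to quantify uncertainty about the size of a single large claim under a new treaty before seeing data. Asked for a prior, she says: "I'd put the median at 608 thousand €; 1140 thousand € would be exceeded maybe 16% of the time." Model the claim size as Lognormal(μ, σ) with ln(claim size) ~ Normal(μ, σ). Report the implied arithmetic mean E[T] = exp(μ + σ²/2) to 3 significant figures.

If T ~ Lognormal(μ,σ) then ln T ~ Normal(μ,σ), so the p-quantile of ln T is μ + z_p·σ.
ln(608) = 6.41 and ln(1140) = 7.039; z_{0.5} = 0, z_{0.84} = 0.9945.
σ = (7.039 − 6.41)/(0.9945 − (0)) = 0.632.
μ = 6.41 − (0)·0.632 = 6.410.
E[T] = exp(μ + σ²/2) = exp(6.410 + 0.1998) = 742 thousand €.

E[T] ≈ 742 thousand €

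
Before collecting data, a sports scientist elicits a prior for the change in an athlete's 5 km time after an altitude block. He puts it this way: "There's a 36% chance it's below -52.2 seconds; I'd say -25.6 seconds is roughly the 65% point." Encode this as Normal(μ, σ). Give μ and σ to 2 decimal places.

μ = -39.38, σ = 35.76

The p-quantile of Normal(μ,σ) is μ + z_p·σ, with z_{0.36} = -0.3585 and z_{0.65} = 0.3853.
Eliminate σ: μ = (z₂·x₁ − z₁·x₂)/(z₂ − z₁) = (0.3853·-52.2 − (-0.3585)·-25.6)/0.7438 = -39.38.
Then σ = (x₂ − x₁)/(z₂ − z₁) = (-25.6 − -52.2)/0.7438 = 35.76.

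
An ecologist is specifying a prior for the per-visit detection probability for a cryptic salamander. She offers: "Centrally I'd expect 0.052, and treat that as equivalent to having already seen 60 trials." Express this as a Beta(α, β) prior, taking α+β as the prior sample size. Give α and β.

α = 3.12, β = 56.88

Under the effective-sample-size interpretation, Beta(α, β) has prior mean α/(α+β) and prior sample size α+β.
So α+β = 60 and α/(α+β) = 0.052, giving α = 0.052·60 = 3.12 and β = 60 − 3.12 = 56.88.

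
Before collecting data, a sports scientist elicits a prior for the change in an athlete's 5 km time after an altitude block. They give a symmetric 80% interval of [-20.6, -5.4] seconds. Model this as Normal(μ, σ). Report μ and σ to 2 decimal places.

μ = -13.00, σ = 5.93

A symmetric 80% interval runs μ ± z·σ with z = 1.282.
Half-width = 7.6, so σ = 7.6/1.282 = 5.93.
μ is the interval midpoint, -13.00.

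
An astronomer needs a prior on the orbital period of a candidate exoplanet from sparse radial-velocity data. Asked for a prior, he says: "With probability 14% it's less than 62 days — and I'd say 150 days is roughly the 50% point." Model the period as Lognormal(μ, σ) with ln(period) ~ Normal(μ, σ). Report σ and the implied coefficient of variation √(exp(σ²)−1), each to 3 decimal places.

If T ~ Lognormal(μ,σ) then ln T ~ Normal(μ,σ), so the p-quantile of ln T is μ + z_p·σ.
ln(62) = 4.127 and ln(150) = 5.011; z_{0.14} = -1.08, z_{0.5} = 0.
σ = (5.011 − 4.127)/(0 − (-1.08)) = 0.818.
μ = 4.127 − (-1.08)·0.818 = 5.011.
CV = √(exp(σ²)−1) = √(exp(0.6688)−1) = 0.976.

σ ≈ 0.818, CV ≈ 0.976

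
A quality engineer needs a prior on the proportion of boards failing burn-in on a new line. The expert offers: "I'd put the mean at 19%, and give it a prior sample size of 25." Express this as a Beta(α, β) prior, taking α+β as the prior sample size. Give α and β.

α = 4.75, β = 20.25

Under the effective-sample-size interpretation, Beta(α, β) has prior mean α/(α+β) and prior sample size α+β.
So α+β = 25 and α/(α+β) = 0.19, giving α = 0.19·25 = 4.75 and β = 25 − 4.75 = 20.25.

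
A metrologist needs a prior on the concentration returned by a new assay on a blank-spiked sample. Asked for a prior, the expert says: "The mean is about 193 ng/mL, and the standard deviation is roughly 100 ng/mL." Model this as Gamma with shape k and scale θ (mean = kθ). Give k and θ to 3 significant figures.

k ≈ 3.72, θ ≈ 51.8

For Gamma(k, scale θ): mean = kθ, variance = kθ², so CV = 1/√k.
CV = SD/mean = 100/193 = 0.5181, hence k = 1/CV² = 3.72.
Then θ = mean/k = 193/3.72 = 51.8.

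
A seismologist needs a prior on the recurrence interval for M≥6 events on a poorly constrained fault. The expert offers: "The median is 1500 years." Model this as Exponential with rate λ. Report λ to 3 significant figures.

Exponential median = ln 2 / λ, so λ = ln 2 / 1500.0 = 0.000462.

λ ≈ 0.000462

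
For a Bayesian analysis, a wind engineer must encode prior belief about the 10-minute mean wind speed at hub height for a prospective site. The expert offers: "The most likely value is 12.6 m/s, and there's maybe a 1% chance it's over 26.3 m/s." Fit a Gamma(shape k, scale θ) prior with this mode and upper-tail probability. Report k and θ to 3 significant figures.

k ≈ 10, θ ≈ 1.4

Gamma(k,θ) with k>1 has mode (k−1)θ, so θ = 12.6/(k−1).
Need P(X < 26.3) = 0.99 with θ tied to k this way. Start at k = 2, θ = 12.6: P(X<26.3) ≈ 0.617.
Too low — raise k to concentrate. Iterating converges to k ≈ 10.
Then θ = 12.6/(10−1) ≈ 1.4.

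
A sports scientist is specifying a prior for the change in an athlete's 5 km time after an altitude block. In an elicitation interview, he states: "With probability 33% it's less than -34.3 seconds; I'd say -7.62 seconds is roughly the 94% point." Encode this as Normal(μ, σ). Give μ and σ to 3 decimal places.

μ = -28.416, σ = 13.376

For Normal(μ,σ), the p-quantile is μ + z_p·σ. Here z_{0.33} = -0.4399, z_{0.94} = 1.555.
So -34.3 = μ − 0.4399σ and -7.62 = μ + 1.555σ.
Subtracting: σ = (-7.62 − -34.3)/(1.555 − (-0.4399)) = 13.376.
Then μ = -34.3 − (-0.4399)·13.376 = -28.416.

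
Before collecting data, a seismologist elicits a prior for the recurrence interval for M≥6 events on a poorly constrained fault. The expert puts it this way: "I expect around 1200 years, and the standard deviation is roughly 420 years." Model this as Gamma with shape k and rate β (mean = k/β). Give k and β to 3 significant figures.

k ≈ 8.16, β ≈ 0.0068

For Gamma(k, rate β): mean = k/β, variance = k/β², so CV = 1/√k.
CV = SD/mean = 420/1200 = 0.35, hence k = 1/CV² = 8.16.
Then β = k/mean = 8.16/1200 = 0.0068.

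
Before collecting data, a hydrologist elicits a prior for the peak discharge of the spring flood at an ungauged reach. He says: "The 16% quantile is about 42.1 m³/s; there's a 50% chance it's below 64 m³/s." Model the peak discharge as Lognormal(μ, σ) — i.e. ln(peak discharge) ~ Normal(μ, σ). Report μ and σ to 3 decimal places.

If T ~ Lognormal(μ,σ) then ln T ~ Normal(μ,σ), so the p-quantile of ln T is μ + z_p·σ.
ln(42.1) = 3.74 and ln(64) = 4.159; z_{0.16} = -0.9945, z_{0.5} = 0.
σ = (4.159 − 3.74)/(0 − (-0.9945)) = 0.421.
μ = 3.74 − (-0.9945)·0.421 = 4.159.

μ ≈ 4.159, σ ≈ 0.421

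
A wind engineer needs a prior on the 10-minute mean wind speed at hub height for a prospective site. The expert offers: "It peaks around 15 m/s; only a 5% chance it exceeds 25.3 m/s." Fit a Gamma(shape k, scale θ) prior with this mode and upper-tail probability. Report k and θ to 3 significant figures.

Gamma(k,θ) with k>1 has mode (k−1)θ, so θ = 15/(k−1).
Need P(X < 25.3) = 0.95 with θ tied to k this way. Start at k = 2, θ = 15: P(X<25.3) ≈ 0.503.
Too low — raise k to concentrate. Iterating converges to k ≈ 11.2.
Then θ = 15/(11.2−1) ≈ 1.47.

k ≈ 11.2, θ ≈ 1.47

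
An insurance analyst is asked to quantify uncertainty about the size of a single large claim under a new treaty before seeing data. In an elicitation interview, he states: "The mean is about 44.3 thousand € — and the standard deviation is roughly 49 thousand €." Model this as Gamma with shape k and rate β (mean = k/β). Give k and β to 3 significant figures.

k ≈ 0.817, β ≈ 0.0185

For Gamma(k, rate β): mean = k/β, variance = k/β², so CV = 1/√k.
CV = SD/mean = 49/44.3 = 1.106, hence k = 1/CV² = 0.817.
Then β = k/mean = 0.817/44.3 = 0.0185.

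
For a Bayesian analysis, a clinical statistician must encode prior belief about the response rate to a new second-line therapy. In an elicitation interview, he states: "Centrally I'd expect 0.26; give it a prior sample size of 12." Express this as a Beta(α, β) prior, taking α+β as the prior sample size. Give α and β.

Under the effective-sample-size interpretation, Beta(α, β) has prior mean α/(α+β) and prior sample size α+β.
So α+β = 12 and α/(α+β) = 0.26, giving α = 0.26·12 = 3.12 and β = 12 − 3.12 = 8.88.

α = 3.12, β = 8.88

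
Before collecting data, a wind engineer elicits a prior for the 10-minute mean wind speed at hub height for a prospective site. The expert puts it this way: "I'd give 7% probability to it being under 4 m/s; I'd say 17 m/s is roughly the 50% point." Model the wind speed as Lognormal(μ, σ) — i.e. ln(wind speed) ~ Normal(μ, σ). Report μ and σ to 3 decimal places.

If T ~ Lognormal(μ,σ) then ln T ~ Normal(μ,σ), so the p-quantile of ln T is μ + z_p·σ.
ln(4) = 1.386 and ln(17) = 2.833; z_{0.07} = -1.476, z_{0.5} = 0.
σ = (2.833 − 1.386)/(0 − (-1.476)) = 0.980.
μ = 1.386 − (-1.476)·0.980 = 2.833.

μ ≈ 2.833, σ ≈ 0.980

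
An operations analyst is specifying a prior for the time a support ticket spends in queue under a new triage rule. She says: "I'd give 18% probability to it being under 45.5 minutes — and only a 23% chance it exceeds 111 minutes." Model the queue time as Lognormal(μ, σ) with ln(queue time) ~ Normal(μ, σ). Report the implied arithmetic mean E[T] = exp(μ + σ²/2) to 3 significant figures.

E[T] ≈ 86.2 minutes

If T ~ Lognormal(μ,σ) then ln T ~ Normal(μ,σ), so the p-quantile of ln T is μ + z_p·σ.
ln(45.5) = 3.818 and ln(111) = 4.71; z_{0.18} = -0.9154, z_{0.77} = 0.7388.
σ = (4.71 − 3.818)/(0.7388 − (-0.9154)) = 0.539.
μ = 3.818 − (-0.9154)·0.539 = 4.311.
E[T] = exp(μ + σ²/2) = exp(4.311 + 0.1453) = 86.2 minutes.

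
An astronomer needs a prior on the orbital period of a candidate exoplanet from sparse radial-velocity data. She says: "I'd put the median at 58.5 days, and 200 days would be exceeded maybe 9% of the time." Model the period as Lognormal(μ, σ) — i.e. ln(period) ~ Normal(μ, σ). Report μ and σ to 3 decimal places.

μ ≈ 4.069, σ ≈ 0.917

If T ~ Lognormal(μ,σ) then ln T ~ Normal(μ,σ), so the p-quantile of ln T is μ + z_p·σ.
ln(58.5) = 4.069 and ln(200) = 5.298; z_{0.5} = 0, z_{0.91} = 1.341.
σ = (5.298 − 4.069)/(1.341 − (0)) = 0.917.
μ = 4.069 − (0)·0.917 = 4.069.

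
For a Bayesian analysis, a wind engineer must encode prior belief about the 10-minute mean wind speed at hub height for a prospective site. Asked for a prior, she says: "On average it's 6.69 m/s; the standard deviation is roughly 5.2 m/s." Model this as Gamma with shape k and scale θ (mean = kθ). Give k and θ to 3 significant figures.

k ≈ 1.66, θ ≈ 4.04

For Gamma(k, scale θ): mean = kθ, variance = kθ², so CV = 1/√k.
CV = SD/mean = 5.2/6.69 = 0.7773, hence k = 1/CV² = 1.66.
Then θ = mean/k = 6.69/1.66 = 4.04.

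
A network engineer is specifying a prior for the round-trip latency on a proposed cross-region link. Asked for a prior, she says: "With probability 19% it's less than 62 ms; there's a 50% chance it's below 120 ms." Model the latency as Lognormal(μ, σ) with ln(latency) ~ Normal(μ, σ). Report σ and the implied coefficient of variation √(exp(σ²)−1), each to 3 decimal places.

σ ≈ 0.752, CV ≈ 0.872

If T ~ Lognormal(μ,σ) then ln T ~ Normal(μ,σ), so the p-quantile of ln T is μ + z_p·σ.
ln(62) = 4.127 and ln(120) = 4.787; z_{0.19} = -0.8779, z_{0.5} = 0.
σ = (4.787 − 4.127)/(0 − (-0.8779)) = 0.752.
μ = 4.127 − (-0.8779)·0.752 = 4.787.
CV = √(exp(σ²)−1) = √(exp(0.5658)−1) = 0.872.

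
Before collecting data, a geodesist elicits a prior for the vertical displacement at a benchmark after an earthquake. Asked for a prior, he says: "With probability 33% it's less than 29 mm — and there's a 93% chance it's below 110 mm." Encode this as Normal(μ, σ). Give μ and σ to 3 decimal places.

μ = 47.600, σ = 42.282

The p-quantile of Normal(μ,σ) is μ + z_p·σ, with z_{0.33} = -0.4399 and z_{0.93} = 1.476.
Eliminate σ: μ = (z₂·x₁ − z₁·x₂)/(z₂ − z₁) = (1.476·29 − (-0.4399)·110)/1.916 = 47.600.
Then σ = (x₂ − x₁)/(z₂ − z₁) = (110 − 29)/1.916 = 42.282.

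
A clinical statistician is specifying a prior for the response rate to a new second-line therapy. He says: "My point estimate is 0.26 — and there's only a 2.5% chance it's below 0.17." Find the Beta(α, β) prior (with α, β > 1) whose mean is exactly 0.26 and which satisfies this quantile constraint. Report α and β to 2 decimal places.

α ≈ 20.53, β ≈ 58.43

With mean 0.26 fixed, write α = 0.26s, β = 0.74s where s = α+β.
Need P(θ < 0.17) = 0.025 under Beta(0.26s, 0.74s). Normal approximation: (q−m)/√(m(1−m)/s) ≈ z_{0.025} = -1.96, so s ≈ 0.26·0.74·(-1.96)²/(0.17−0.26)² = 91.2.
At s = 91.2: P(θ<0.17) ≈ 0.017. Adjusting to match 0.025 gives s ≈ 78.96.
So α = 0.26·78.96 ≈ 20.53, β = 0.74·78.96 ≈ 58.43.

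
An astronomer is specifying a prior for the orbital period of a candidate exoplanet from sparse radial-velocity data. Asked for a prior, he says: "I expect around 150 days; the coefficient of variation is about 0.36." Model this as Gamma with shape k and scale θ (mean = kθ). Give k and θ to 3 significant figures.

k ≈ 7.72, θ ≈ 19.4

For Gamma(k, scale θ): mean = kθ, variance = kθ², so CV = 1/√k.
CV = 0.36, hence k = 1/CV² = 7.72.
Then θ = mean/k = 150/7.72 = 19.4.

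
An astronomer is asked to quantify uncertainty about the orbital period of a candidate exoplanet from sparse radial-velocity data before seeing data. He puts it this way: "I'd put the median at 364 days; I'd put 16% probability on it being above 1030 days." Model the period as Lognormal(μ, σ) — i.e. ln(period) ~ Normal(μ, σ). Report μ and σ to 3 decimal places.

If T ~ Lognormal(μ,σ) then ln T ~ Normal(μ,σ), so the p-quantile of ln T is μ + z_p·σ.
ln(364) = 5.897 and ln(1030) = 6.937; z_{0.5} = 0, z_{0.84} = 0.9945.
σ = (6.937 − 5.897)/(0.9945 − (0)) = 1.046.
μ = 5.897 − (0)·1.046 = 5.897.

μ ≈ 5.897, σ ≈ 1.046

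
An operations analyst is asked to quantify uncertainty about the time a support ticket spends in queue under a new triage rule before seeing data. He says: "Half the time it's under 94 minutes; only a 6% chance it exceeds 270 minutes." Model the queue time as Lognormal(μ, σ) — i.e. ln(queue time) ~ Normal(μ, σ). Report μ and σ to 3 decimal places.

μ ≈ 4.543, σ ≈ 0.679

If T ~ Lognormal(μ,σ) then ln T ~ Normal(μ,σ), so the p-quantile of ln T is μ + z_p·σ.
ln(94) = 4.543 and ln(270) = 5.598; z_{0.5} = 0, z_{0.94} = 1.555.
σ = (5.598 − 4.543)/(1.555 − (0)) = 0.679.
μ = 4.543 − (0)·0.679 = 4.543.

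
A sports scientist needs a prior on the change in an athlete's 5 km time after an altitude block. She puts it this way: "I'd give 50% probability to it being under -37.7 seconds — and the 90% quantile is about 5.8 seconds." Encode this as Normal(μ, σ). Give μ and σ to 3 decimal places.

For Normal(μ,σ), the p-quantile is μ + z_p·σ. Here z_{0.5} = 0, z_{0.9} = 1.282.
So -37.7 = μ + 0σ and 5.8 = μ + 1.282σ.
Subtracting: σ = (5.8 − -37.7)/(1.282 − (0)) = 33.943.
Then μ = -37.7 − (0)·33.943 = -37.700.

μ = -37.700, σ = 33.943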